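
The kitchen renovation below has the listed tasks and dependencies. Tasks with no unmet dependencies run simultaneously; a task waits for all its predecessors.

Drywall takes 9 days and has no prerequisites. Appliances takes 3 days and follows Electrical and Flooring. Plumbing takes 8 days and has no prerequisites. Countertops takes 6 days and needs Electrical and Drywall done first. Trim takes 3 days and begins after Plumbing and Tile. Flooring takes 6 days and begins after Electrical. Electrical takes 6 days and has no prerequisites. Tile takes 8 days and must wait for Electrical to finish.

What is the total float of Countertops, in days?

Critical path: Electrical→Tile→Trim = 6+8+3 = 17, so the finish is 17 days.
The longest chain containing Countertops totals 15 days.
Float = 17 − 15 = 2.

2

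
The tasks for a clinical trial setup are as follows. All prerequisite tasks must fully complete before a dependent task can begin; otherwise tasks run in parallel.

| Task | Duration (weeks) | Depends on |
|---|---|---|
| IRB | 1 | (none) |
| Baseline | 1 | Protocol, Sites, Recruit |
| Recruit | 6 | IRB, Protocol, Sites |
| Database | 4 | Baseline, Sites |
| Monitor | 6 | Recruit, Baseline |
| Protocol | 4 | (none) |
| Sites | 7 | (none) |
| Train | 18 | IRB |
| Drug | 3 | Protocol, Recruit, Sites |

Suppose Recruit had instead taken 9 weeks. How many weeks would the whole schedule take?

Baseline: Sites→Recruit→Baseline→Monitor = 7+6+1+6 = 20 → 20 weeks.
Since Recruit is critical, the +3 change carries straight to that chain (now 23 weeks).
That remains the longest chain; total 23 weeks.

23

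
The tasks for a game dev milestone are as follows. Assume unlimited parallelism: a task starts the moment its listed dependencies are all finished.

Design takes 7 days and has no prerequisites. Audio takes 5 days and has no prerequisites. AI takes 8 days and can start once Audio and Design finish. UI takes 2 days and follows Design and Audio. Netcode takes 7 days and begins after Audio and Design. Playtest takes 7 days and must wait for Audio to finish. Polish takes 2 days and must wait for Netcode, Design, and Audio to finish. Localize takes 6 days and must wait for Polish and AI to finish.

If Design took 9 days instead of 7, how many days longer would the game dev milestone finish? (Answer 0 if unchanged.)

Baseline: Design→Netcode→Polish→Localize = 7+7+2+6 = 22 → 22 days.
Since Design is critical, the +2 change carries straight to that chain (now 24 days).
The critical path is still Design→Netcode→Polish→Localize; finish is now 24 days.
Change in finish: 24 − 22 = +2 days.

2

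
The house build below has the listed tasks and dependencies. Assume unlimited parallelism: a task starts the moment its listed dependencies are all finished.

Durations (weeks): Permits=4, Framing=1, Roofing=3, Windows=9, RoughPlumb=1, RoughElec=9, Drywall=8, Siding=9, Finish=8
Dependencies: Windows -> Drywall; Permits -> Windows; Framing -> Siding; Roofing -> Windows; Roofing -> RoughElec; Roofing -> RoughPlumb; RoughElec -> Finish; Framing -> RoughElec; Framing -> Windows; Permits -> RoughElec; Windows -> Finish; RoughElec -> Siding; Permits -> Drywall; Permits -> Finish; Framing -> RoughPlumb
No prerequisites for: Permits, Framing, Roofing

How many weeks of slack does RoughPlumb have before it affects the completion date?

18

The longest chain is Permits→RoughElec→Siding = 4+9+9 = 22; overall finish 22 weeks.
Longest path through RoughPlumb: 4 weeks (earliest finish 4, latest finish 22).
So RoughPlumb can slip 22 − 4 = 18 weeks.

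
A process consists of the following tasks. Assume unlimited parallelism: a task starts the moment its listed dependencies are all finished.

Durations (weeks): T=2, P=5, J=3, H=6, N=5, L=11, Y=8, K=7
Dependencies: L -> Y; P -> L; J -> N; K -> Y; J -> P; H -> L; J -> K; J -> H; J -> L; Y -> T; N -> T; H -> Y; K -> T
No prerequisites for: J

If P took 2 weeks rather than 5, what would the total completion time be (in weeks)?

30

Actual critical path: J→H→L→Y→T = 3+6+11+8+2 = 30 ⇒ 30 weeks.
P has 1 week of float (longest path through it is 29).
That remains the longest chain; total 30 weeks.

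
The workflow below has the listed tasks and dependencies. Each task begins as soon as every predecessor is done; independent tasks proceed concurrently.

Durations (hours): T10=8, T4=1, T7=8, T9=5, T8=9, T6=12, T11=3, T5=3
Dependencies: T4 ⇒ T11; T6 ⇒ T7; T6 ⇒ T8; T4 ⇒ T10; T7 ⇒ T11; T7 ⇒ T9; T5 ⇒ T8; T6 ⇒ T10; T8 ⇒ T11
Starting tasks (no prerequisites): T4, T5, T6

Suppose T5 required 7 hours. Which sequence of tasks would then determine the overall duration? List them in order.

As given, the longest chain is T6→T7→T9 = 12+8+5 = 25, so the finish is 25 hours.
T5 has 10 hours of float (longest path through it is 15).
The critical path is still T6→T7→T9; finish is now 25 hours.

T6, T7, T9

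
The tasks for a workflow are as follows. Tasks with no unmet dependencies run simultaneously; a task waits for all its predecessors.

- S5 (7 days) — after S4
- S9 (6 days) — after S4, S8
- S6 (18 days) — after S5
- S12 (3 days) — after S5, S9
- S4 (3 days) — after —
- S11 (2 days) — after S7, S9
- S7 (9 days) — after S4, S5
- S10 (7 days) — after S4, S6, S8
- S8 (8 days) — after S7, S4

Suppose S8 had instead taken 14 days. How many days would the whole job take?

Baseline: S4→S5→S7→S8→S9→S12 = 3+7+9+8+6+3 = 36 → 36 days.
Since S8 is critical, the +6 change carries straight to that chain (now 42 days).
The critical path is still S4→S5→S7→S8→S9→S12; finish is now 42 days.

42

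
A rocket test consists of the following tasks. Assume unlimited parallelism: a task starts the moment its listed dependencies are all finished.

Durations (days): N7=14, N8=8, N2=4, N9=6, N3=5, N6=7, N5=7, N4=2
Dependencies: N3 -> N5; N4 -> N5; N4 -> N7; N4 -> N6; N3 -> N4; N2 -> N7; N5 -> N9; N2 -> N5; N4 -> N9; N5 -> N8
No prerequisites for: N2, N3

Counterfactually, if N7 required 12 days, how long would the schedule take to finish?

As given, the longest chain is N3→N4→N5→N8 = 5+2+7+8 = 22, so the finish is 22 days.
N7 has 1 day of float (longest path through it is 21).
No other chain overtakes it, so the finish is 22 days.

22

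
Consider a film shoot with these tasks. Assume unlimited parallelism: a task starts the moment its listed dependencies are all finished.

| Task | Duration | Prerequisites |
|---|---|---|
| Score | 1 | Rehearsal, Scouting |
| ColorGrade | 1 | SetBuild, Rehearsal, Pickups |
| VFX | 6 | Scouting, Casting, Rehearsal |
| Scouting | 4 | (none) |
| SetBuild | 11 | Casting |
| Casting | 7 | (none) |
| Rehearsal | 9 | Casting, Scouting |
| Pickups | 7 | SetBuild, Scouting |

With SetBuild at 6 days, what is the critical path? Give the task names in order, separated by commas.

Casting, Rehearsal, VFX

Actual critical path: Casting→SetBuild→Pickups→ColorGrade = 7+11+7+1 = 26 ⇒ 26 days.
Since SetBuild is critical, the -5 change carries straight to that chain (now 21 days).
Now Casting→Rehearsal→VFX = 7+9+6 = 22 is longest, so the finish becomes 22 days.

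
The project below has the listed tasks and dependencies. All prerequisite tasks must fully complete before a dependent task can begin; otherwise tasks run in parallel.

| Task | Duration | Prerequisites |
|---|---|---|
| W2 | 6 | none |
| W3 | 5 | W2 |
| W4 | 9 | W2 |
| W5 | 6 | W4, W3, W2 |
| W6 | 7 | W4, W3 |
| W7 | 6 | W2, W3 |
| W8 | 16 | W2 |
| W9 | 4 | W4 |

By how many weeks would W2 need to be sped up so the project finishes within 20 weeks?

Current finish: 22 weeks; target: 20.
W2 is on every critical path, so each week cut from W2 cuts the finish by one (this holds down to a finish of 17).
Need 22 − 20 = 2 weeks off W2 → W2 becomes 4 weeks, finish becomes 20.

2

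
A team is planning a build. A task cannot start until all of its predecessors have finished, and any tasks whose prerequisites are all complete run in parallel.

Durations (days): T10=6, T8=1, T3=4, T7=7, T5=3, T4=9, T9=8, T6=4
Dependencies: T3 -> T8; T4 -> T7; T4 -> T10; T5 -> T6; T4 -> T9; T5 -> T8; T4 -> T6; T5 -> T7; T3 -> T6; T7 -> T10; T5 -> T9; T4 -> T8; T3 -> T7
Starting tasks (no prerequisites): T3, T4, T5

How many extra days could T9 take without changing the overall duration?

5

Critical path: T4→T7→T10 = 9+7+6 = 22, so the finish is 22 days.
Longest path through T9: 17 days (earliest finish 17, latest finish 22).
Float = 22 − 17 = 5.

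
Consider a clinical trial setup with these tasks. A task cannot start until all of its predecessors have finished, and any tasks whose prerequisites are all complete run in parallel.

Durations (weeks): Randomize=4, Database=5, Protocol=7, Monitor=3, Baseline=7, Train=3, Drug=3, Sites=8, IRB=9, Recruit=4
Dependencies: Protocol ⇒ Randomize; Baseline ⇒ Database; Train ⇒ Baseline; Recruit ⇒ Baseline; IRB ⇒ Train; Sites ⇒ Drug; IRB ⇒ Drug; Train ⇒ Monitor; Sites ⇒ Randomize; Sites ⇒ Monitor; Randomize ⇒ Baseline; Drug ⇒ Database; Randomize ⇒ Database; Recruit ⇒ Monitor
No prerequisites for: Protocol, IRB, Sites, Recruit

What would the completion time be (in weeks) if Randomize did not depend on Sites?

24

Before: longest chain IRB→Train→Baseline→Database = 9+3+7+5 = 24, finish 24.
Without Sites→Randomize, Randomize's earliest start moves from 8 to 7.
After: IRB→Train→Baseline→Database = 9+3+7+5 = 24 → 24 weeks.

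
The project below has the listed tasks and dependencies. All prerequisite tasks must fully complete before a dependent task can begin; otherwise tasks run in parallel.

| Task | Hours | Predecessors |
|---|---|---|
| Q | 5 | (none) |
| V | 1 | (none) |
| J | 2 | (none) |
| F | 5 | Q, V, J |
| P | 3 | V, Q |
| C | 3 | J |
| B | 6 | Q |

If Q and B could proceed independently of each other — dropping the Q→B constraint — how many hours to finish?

10

Before: longest chain Q→B = 5+6 = 11, finish 11.
Without Q→B, B's earliest start moves from 5 to 0.
After: Q→F = 5+5 = 10 → 10 hours.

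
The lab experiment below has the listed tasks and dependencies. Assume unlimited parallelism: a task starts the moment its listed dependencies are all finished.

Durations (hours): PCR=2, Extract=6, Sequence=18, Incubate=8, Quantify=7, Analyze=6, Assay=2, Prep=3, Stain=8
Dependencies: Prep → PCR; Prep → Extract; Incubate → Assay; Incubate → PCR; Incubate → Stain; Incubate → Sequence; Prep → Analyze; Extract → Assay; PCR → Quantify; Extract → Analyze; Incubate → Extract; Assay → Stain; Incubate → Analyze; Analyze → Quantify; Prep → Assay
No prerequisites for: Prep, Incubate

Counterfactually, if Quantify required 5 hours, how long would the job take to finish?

The binding path is Incubate→Extract→Analyze→Quantify = 8+6+6+7 = 27; finish at 27 hours.
Quantify is on the critical path; changing it to 5 makes that path 25 hours.
The binding chain switches to Incubate→Sequence = 8+18 = 26; finish 26 hours.

26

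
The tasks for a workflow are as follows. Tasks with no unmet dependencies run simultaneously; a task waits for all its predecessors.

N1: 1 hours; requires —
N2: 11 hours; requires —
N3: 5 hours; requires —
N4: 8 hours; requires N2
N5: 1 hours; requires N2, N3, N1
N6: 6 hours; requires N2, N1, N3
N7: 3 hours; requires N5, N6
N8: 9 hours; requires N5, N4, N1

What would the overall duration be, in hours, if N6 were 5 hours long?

28

Critical path before the change: N2→N4→N8 = 11+8+9 = 28 giving 28 hours.
N6 has 8 hours of float (longest path through it is 20).
That remains the longest chain; total 28 hours.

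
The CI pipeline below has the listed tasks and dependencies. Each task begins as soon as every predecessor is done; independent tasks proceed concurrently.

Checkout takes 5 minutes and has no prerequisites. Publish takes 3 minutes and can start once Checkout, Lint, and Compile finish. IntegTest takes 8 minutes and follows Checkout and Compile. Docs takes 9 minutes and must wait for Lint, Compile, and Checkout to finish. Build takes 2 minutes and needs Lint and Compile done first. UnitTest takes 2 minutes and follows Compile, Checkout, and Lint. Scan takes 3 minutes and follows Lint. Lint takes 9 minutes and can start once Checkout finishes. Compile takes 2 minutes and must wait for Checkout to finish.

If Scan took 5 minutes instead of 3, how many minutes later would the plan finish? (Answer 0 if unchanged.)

0

Critical path before the change: Checkout→Lint→Docs = 5+9+9 = 23 giving 23 minutes.
Scan is off the critical path — its longest chain is 17 minutes, giving 6 of slack.
That remains the longest chain; total 23 minutes.
Change in finish: 23 − 23 = +0 minutes.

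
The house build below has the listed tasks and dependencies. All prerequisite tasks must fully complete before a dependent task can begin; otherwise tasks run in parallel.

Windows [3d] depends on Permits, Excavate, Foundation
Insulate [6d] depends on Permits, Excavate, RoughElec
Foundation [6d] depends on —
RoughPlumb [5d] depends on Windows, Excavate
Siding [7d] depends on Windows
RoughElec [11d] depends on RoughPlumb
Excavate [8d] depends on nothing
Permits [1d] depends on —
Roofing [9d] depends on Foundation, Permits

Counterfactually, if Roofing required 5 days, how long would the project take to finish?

33

Critical path before the change: Excavate→Windows→RoughPlumb→RoughElec→Insulate = 8+3+5+11+6 = 33 giving 33 days.
Roofing is off the critical path — its longest chain is 15 days, giving 18 of slack.
No other chain overtakes it, so the finish is 33 days.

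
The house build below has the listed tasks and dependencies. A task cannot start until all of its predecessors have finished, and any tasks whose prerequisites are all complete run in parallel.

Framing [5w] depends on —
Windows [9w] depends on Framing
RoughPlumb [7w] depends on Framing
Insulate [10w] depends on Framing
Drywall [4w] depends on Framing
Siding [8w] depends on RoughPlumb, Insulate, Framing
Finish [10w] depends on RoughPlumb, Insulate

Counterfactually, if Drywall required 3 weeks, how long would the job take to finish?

As given, the longest chain is Framing→Insulate→Finish = 5+10+10 = 25, so the finish is 25 weeks.
Drywall has 16 weeks of float (longest path through it is 9).
That remains the longest chain; total 25 weeks.

25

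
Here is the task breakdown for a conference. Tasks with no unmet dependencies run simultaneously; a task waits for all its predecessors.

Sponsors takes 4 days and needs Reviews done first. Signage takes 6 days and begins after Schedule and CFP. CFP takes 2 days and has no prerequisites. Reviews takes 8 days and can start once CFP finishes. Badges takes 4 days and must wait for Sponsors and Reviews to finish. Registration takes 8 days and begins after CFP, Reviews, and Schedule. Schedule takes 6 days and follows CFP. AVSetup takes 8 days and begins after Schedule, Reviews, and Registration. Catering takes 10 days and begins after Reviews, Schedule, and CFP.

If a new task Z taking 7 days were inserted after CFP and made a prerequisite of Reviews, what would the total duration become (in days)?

33

Originally the job takes 26 days.
With Z inserted, Reviews now waits for max(CFP, Z).
New critical path: CFP→Z→Reviews→Registration→AVSetup = 2+7+8+8+8 = 33 ⇒ 33 days.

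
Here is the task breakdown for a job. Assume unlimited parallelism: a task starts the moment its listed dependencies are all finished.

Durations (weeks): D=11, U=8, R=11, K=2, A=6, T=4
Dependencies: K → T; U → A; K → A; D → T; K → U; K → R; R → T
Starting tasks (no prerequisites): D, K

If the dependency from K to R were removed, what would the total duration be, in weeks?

16

Original critical path: K→R→T = 2+11+4 = 17 ⇒ 17 weeks.
Without K→R, R's earliest start moves from 2 to 0.
After: K→U→A = 2+8+6 = 16 → 16 weeks.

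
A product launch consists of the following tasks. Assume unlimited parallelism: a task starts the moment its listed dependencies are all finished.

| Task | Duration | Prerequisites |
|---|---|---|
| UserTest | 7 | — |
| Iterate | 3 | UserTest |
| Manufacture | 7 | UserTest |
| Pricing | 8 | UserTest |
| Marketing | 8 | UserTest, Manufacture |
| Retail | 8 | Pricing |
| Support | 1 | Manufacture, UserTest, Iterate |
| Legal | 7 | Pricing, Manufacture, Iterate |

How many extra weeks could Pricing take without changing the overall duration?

Critical path: UserTest→Pricing→Retail = 7+8+8 = 23, so the finish is 23 weeks.
Pricing finishes as early as 15 and must finish by 15.
Float = 23 − 23 = 0.

0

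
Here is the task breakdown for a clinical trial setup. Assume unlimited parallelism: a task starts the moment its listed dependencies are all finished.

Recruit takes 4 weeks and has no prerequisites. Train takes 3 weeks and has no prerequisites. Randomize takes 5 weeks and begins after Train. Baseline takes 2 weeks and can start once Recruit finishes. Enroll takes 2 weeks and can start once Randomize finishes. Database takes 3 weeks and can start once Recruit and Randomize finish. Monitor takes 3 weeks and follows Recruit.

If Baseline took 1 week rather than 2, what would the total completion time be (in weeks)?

Baseline: Train→Randomize→Database = 3+5+3 = 11 → 11 weeks.
The longest path through Baseline is only 6 weeks, so Baseline has float 5.
No other chain overtakes it, so the finish is 11 weeks.

11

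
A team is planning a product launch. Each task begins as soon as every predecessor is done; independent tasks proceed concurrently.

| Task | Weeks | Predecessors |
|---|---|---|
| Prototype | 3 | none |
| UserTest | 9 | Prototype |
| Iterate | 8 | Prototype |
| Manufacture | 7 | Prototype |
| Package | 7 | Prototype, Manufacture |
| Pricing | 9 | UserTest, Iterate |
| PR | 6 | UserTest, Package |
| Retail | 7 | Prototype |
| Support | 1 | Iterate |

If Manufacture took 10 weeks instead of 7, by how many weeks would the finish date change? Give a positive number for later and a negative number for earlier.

Actual critical path: Prototype→Manufacture→Package→PR = 3+7+7+6 = 23 ⇒ 23 weeks.
Manufacture is on the critical path; changing it to 10 makes that path 26 weeks.
No other chain overtakes it, so the finish is 26 weeks.
Change in finish: 26 − 23 = +3 weeks.

3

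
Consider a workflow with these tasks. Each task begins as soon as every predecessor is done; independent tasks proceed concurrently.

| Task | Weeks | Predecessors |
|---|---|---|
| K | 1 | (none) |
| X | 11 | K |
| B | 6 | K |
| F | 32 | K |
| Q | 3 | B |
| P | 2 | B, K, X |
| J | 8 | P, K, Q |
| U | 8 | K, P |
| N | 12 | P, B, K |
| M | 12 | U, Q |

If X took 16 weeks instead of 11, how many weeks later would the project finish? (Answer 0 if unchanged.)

5

Baseline: K→X→P→U→M = 1+11+2+8+12 = 34 → 34 weeks.
Since X is critical, the +5 change carries straight to that chain (now 39 weeks).
No other chain overtakes it, so the finish is 39 weeks.
Change in finish: 39 − 34 = +5 weeks.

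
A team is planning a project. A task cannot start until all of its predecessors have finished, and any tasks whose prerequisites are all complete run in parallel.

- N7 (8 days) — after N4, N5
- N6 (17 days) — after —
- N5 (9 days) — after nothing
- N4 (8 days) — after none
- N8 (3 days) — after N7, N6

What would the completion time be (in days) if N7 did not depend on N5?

Original critical path: N5→N7→N8 = 9+8+3 = 20 ⇒ 20 days.
Without N5→N7, N7's earliest start moves from 9 to 8.
The longest chain is now N6→N8 = 17+3 = 20, so the job takes 20 days.

20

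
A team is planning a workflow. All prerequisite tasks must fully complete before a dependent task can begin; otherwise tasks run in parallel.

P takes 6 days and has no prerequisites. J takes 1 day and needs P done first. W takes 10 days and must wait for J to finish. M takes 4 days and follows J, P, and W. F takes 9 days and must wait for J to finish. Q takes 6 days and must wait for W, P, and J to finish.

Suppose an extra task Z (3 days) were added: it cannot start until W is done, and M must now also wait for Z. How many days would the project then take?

24

Originally the project takes 23 days.
With Z inserted, M now waits for max(J, P, W, Z).
New critical path: P→J→W→Z→M = 6+1+10+3+4 = 24 ⇒ 24 days.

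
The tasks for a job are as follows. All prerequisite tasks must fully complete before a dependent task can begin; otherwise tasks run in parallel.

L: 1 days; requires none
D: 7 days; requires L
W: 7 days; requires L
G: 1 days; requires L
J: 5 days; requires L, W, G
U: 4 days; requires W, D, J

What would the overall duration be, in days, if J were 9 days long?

As given, the longest chain is L→W→J→U = 1+7+5+4 = 17, so the finish is 17 days.
J lies on that path, so at 9 days the path becomes 21 days.
That remains the longest chain; total 21 days.

21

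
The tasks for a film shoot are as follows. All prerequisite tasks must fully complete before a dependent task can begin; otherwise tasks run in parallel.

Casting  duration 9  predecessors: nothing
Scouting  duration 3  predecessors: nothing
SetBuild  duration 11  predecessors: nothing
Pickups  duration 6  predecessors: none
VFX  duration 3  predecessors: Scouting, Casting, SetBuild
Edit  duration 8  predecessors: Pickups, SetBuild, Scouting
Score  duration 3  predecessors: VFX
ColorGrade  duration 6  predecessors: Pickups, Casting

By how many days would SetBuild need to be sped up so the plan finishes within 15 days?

Current finish: 19 days; target: 15.
SetBuild is on every critical path, so each day cut from SetBuild cuts the finish by one (this holds down to a finish of 15).
Need 19 − 15 = 4 days off SetBuild → SetBuild becomes 7 days, finish becomes 15.

4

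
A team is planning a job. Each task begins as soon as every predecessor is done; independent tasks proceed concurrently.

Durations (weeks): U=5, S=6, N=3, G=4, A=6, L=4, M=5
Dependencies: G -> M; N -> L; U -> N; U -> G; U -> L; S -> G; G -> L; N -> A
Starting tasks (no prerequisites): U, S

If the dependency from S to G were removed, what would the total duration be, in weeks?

14

Before: longest chain S→G→M = 6+4+5 = 15, finish 15.
Without S→G, G's earliest start moves from 6 to 5.
After: U→N→A = 5+3+6 = 14 → 14 weeks.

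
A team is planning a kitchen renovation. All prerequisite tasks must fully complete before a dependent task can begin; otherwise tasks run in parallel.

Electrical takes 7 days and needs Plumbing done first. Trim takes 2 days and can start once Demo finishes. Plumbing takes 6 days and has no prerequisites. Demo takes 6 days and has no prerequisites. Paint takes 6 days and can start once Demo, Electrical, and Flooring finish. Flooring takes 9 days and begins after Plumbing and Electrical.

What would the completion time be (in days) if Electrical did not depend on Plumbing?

22

With the dependency in place, Plumbing→Electrical→Flooring→Paint = 6+7+9+6 = 28 sets the finish at 28 days.
Without Plumbing→Electrical, Electrical's earliest start moves from 6 to 0.
New critical path: Electrical→Flooring→Paint = 7+9+6 = 22 ⇒ 22 days.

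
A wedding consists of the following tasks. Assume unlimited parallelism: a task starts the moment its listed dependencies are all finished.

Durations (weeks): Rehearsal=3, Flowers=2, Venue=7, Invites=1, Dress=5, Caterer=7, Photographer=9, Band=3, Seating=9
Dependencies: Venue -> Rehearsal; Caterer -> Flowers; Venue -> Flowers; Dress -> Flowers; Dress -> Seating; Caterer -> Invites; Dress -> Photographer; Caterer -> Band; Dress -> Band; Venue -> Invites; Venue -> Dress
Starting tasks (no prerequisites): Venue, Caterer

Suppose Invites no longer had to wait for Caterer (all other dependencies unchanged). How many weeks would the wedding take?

With the dependency in place, Venue→Dress→Seating = 7+5+9 = 21 sets the finish at 21 weeks.
Dropping Caterer→Invites doesn't change Invites's earliest start (7); another predecessor still binds.
New critical path: Venue→Dress→Seating = 7+5+9 = 21 ⇒ 21 weeks.

21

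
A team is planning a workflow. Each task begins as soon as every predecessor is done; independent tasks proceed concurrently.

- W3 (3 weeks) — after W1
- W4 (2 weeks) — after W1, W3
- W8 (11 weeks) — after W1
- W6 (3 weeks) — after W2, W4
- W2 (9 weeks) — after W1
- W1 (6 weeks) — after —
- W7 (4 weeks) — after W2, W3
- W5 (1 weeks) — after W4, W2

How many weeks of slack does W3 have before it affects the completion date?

5

Critical path: W1→W2→W7 = 6+9+4 = 19, so the finish is 19 weeks.
Longest path through W3: 14 weeks (earliest finish 9, latest finish 14).
Slack of W3 = 11 − 6 = 5 weeks.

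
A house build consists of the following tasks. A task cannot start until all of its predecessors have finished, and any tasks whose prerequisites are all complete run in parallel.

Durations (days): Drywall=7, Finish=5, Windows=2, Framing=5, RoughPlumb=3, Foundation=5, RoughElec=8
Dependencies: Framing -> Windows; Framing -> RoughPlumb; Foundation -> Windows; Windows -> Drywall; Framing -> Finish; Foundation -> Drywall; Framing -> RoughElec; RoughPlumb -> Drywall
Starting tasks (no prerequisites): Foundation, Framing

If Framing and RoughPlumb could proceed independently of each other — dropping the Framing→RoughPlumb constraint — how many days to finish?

14

With the dependency in place, Framing→RoughPlumb→Drywall = 5+3+7 = 15 sets the finish at 15 days.
Without Framing→RoughPlumb, RoughPlumb's earliest start moves from 5 to 0.
The longest chain is now Foundation→Windows→Drywall = 5+2+7 = 14, so the house build takes 14 days.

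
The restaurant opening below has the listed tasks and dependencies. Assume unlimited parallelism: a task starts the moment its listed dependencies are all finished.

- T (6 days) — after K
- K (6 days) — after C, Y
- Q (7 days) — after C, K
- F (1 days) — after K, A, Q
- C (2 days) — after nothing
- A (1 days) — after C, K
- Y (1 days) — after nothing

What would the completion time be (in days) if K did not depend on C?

With the dependency in place, C→K→Q→F = 2+6+7+1 = 16 sets the finish at 16 days.
Without C→K, K's earliest start moves from 2 to 1.
New critical path: Y→K→Q→F = 1+6+7+1 = 15 ⇒ 15 days.

15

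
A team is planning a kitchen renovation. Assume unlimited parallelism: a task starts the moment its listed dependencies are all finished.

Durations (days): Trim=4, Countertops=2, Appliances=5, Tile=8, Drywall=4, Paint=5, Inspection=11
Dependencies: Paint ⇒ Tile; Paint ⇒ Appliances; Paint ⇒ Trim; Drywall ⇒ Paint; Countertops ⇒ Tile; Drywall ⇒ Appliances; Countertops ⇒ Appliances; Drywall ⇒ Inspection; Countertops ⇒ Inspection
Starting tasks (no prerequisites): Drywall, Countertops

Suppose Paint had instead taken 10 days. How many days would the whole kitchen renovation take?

The binding path is Drywall→Paint→Tile = 4+5+8 = 17; finish at 17 days.
Since Paint is critical, the +5 change carries straight to that chain (now 22 days).
No other chain overtakes it, so the finish is 22 days.

22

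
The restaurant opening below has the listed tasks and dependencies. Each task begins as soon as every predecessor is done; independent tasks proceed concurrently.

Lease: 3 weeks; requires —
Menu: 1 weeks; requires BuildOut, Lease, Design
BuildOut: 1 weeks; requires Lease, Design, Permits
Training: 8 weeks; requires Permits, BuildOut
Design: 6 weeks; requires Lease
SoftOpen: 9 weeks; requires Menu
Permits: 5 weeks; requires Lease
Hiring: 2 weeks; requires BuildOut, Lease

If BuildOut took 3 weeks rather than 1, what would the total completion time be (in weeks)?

22

Baseline: Lease→Design→BuildOut→Menu→SoftOpen = 3+6+1+1+9 = 20 → 20 weeks.
BuildOut is on the critical path; changing it to 3 makes that path 22 weeks.
No other chain overtakes it, so the finish is 22 weeks.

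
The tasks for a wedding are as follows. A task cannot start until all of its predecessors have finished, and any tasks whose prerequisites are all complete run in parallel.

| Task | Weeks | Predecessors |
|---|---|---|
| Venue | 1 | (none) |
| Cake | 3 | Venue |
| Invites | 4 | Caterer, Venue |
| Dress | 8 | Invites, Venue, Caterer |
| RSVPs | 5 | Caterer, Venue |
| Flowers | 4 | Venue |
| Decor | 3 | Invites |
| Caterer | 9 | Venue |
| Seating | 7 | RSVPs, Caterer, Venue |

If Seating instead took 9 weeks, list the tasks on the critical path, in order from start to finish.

Venue, Caterer, RSVPs, Seating

As given, the longest chain is Venue→Caterer→RSVPs→Seating = 1+9+5+7 = 22, so the finish is 22 weeks.
Seating lies on that path, so at 9 weeks the path becomes 24 weeks.
The critical path is still Venue→Caterer→RSVPs→Seating; finish is now 24 weeks.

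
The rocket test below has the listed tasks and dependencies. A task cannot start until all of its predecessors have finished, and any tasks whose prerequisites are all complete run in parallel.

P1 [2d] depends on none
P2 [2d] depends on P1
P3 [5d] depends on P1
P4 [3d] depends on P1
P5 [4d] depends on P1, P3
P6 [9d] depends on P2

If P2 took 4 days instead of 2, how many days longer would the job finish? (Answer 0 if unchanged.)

2

As given, the longest chain is P1→P2→P6 = 2+2+9 = 13, so the finish is 13 days.
Since P2 is critical, the +2 change carries straight to that chain (now 15 days).
No other chain overtakes it, so the finish is 15 days.
Change in finish: 15 − 13 = +2 days.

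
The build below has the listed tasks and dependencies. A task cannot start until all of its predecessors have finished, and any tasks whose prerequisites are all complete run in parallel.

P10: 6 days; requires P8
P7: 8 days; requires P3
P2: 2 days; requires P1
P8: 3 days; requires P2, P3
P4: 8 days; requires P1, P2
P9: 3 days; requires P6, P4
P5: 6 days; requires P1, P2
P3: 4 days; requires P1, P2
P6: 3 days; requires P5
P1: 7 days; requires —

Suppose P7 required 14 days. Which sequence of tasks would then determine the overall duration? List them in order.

P1, P2, P3, P7

Baseline: P1→P2→P3→P8→P10 = 7+2+4+3+6 = 22 → 22 days.
The longest path through P7 is only 21 days, so P7 has float 1.
New critical path: P1→P2→P3→P7 = 7+2+4+14 = 27 ⇒ 27 days.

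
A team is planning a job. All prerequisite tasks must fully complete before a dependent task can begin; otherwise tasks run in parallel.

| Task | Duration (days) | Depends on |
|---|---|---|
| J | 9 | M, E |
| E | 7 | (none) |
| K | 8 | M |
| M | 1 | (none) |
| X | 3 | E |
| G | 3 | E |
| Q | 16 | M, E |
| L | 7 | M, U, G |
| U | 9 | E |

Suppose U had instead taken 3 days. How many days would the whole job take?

23

Actual critical path: E→U→L = 7+9+7 = 23 ⇒ 23 days.
U lies on that path, so at 3 days the path becomes 17 days.
New critical path: E→Q = 7+16 = 23 ⇒ 23 days.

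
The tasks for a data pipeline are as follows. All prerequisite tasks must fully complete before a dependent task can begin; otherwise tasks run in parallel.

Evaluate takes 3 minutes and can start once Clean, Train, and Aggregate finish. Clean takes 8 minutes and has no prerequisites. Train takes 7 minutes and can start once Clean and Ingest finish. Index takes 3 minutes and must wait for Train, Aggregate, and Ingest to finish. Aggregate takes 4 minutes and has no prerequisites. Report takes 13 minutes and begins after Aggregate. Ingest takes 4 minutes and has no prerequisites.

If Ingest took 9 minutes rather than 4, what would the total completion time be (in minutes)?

The binding path is Clean→Train→Evaluate = 8+7+3 = 18; finish at 18 minutes.
Ingest has 4 minutes of float (longest path through it is 14).
The binding chain switches to Ingest→Train→Evaluate = 9+7+3 = 19; finish 19 minutes.

19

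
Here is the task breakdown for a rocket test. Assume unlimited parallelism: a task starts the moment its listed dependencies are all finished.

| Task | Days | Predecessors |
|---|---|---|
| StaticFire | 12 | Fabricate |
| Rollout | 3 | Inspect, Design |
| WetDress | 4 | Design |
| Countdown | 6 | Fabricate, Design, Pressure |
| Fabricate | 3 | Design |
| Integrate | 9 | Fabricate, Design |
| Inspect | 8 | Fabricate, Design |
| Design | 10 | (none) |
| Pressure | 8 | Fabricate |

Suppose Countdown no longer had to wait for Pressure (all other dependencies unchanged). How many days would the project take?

25

Before: longest chain Design→Fabricate→Pressure→Countdown = 10+3+8+6 = 27, finish 27.
Without Pressure→Countdown, Countdown's earliest start moves from 21 to 13.
The longest chain is now Design→Fabricate→StaticFire = 10+3+12 = 25, so the project takes 25 days.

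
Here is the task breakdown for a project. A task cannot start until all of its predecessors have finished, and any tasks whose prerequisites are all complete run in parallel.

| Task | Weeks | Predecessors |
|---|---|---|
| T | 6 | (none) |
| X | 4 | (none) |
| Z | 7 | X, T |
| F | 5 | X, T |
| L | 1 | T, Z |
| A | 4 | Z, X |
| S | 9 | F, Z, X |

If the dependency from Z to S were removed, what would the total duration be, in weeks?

Before: longest chain T→Z→S = 6+7+9 = 22, finish 22.
Without Z→S, S's earliest start moves from 13 to 11.
New critical path: T→F→S = 6+5+9 = 20 ⇒ 20 weeks.

20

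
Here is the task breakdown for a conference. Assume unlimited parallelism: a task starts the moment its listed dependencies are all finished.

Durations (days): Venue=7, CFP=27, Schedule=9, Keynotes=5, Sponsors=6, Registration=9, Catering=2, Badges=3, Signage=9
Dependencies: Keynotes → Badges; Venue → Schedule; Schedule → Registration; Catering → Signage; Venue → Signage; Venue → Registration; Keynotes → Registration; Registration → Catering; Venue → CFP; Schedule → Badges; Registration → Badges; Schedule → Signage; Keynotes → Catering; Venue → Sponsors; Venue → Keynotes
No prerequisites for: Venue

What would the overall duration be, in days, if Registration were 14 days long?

41

The binding path is Venue→Schedule→Registration→Catering→Signage = 7+9+9+2+9 = 36; finish at 36 days.
Since Registration is critical, the +5 change carries straight to that chain (now 41 days).
The critical path is still Venue→Schedule→Registration→Catering→Signage; finish is now 41 days.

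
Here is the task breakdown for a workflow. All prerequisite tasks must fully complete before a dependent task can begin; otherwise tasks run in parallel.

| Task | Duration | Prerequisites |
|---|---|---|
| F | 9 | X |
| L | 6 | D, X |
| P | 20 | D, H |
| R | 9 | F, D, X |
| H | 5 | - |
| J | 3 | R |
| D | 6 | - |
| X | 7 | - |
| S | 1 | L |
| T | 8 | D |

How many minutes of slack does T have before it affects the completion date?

14

X→F→R→J = 7+9+9+3 = 28 sets the makespan at 28 minutes.
Longest path through T: 14 minutes (earliest finish 14, latest finish 28).
Slack of T = 20 − 6 = 14 minutes.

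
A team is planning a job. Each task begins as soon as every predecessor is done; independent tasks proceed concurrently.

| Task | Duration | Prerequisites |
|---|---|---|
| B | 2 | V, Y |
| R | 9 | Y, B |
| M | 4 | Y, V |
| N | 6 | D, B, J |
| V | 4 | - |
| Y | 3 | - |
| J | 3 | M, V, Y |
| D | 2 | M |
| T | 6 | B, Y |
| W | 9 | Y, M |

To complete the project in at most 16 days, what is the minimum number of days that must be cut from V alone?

Current finish: 17 days; target: 16.
V is on every critical path, so each day cut from V cuts the finish by one (this holds down to a finish of 16).
Need 17 − 16 = 1 day off V → V becomes 3 days, finish becomes 16.

1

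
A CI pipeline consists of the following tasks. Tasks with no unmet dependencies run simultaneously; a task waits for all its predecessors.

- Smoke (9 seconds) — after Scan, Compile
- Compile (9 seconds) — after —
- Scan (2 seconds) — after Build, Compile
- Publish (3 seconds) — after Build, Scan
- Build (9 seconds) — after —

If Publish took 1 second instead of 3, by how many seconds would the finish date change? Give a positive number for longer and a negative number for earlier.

Baseline: Compile→Scan→Smoke = 9+2+9 = 20 → 20 seconds.
Publish has 6 seconds of float (longest path through it is 14).
No other chain overtakes it, so the finish is 20 seconds.
Change in finish: 20 − 20 = +0 seconds.

0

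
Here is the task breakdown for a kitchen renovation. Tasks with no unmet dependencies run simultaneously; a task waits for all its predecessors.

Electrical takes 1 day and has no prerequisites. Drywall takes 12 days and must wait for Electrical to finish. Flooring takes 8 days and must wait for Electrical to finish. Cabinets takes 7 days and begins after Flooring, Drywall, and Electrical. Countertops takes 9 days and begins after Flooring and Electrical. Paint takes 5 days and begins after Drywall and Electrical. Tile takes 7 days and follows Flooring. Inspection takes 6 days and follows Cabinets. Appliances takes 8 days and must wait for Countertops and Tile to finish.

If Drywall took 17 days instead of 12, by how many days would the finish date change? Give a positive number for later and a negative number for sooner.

5

The binding path is Electrical→Drywall→Cabinets→Inspection = 1+12+7+6 = 26; finish at 26 days.
Drywall is on the critical path; changing it to 17 makes that path 31 days.
The critical path is still Electrical→Drywall→Cabinets→Inspection; finish is now 31 days.
Change in finish: 31 − 26 = +5 days.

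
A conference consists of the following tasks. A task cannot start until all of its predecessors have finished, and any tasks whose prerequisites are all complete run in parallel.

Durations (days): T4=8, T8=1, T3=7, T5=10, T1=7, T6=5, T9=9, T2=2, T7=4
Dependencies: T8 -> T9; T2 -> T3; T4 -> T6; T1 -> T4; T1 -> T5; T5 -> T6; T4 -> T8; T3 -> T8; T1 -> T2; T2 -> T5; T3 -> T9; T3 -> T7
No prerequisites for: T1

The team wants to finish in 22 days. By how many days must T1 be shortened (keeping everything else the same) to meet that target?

Current finish: 26 days; target: 22.
T1 is on every critical path, so each day cut from T1 cuts the finish by one (this holds down to a finish of 20).
Need 26 − 22 = 4 days off T1 → T1 becomes 3 days, finish becomes 22.

4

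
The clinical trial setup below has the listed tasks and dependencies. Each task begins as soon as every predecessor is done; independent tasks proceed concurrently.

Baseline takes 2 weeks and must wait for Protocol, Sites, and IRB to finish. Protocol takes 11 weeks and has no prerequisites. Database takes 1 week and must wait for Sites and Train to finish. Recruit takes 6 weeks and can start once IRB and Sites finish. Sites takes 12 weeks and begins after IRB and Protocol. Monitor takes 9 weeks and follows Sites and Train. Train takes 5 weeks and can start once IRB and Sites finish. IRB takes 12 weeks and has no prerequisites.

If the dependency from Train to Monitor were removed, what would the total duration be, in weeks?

Original critical path: IRB→Sites→Train→Monitor = 12+12+5+9 = 38 ⇒ 38 weeks.
Without Train→Monitor, Monitor's earliest start moves from 29 to 24.
The longest chain is now IRB→Sites→Monitor = 12+12+9 = 33, so the clinical trial setup takes 33 weeks.

33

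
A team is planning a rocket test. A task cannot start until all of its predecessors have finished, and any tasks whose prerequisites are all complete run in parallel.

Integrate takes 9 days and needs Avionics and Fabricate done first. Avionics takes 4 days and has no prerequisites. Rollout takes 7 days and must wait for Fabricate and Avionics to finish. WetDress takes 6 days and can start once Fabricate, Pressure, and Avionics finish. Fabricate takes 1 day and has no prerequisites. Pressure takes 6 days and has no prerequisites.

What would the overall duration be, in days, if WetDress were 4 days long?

Critical path before the change: Avionics→Integrate = 4+9 = 13 giving 13 days.
The longest path through WetDress is only 12 days, so WetDress has float 1.
No other chain overtakes it, so the finish is 13 days.

13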